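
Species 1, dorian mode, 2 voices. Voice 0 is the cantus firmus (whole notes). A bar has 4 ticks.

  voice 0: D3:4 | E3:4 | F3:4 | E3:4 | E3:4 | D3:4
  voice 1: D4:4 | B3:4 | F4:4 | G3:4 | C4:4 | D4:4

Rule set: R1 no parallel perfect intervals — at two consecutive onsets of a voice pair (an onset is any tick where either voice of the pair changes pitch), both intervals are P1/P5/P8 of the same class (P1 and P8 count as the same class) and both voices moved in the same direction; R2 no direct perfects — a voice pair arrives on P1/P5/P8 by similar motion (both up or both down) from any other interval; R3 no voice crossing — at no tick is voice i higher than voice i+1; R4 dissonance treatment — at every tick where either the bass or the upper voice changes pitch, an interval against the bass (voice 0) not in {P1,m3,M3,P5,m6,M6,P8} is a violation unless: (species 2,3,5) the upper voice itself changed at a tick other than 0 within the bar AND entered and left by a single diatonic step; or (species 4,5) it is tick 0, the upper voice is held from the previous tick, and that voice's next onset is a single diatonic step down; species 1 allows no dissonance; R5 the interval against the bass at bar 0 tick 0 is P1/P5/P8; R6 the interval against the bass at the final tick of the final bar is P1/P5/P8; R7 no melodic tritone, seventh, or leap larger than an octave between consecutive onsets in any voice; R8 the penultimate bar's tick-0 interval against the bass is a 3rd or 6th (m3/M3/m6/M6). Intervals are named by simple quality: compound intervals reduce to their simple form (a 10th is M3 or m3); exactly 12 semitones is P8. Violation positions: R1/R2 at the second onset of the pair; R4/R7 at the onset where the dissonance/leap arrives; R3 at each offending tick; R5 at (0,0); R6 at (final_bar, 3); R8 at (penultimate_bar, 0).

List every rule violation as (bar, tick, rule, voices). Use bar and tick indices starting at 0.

bar 0: v0=D3 v1=D4 downbeat P8
bar 1: v0=E3 v1=B3 downbeat P5
bar 2: v0=F3 v1=F4 downbeat P8
bar 3: v0=E3 v1=G3 downbeat m3
bar 4: v0=E3 v1=C4 downbeat m6
bar 5: v0=D3 v1=D4 downbeat P8
  -> R2 @ bar 2 tick 0 v(0, 1): E3/B3 P5 -> F3/F4 P8 similar
  -> R7 @ bar 2 tick 0 v(1,): B3->F4 leap 6st
  -> R7 @ bar 3 tick 0 v(1,): F4->G3 leap 10st

(2, 0, R2, (0, 1))
(2, 0, R7, (1,))
(3, 0, R7, (1,))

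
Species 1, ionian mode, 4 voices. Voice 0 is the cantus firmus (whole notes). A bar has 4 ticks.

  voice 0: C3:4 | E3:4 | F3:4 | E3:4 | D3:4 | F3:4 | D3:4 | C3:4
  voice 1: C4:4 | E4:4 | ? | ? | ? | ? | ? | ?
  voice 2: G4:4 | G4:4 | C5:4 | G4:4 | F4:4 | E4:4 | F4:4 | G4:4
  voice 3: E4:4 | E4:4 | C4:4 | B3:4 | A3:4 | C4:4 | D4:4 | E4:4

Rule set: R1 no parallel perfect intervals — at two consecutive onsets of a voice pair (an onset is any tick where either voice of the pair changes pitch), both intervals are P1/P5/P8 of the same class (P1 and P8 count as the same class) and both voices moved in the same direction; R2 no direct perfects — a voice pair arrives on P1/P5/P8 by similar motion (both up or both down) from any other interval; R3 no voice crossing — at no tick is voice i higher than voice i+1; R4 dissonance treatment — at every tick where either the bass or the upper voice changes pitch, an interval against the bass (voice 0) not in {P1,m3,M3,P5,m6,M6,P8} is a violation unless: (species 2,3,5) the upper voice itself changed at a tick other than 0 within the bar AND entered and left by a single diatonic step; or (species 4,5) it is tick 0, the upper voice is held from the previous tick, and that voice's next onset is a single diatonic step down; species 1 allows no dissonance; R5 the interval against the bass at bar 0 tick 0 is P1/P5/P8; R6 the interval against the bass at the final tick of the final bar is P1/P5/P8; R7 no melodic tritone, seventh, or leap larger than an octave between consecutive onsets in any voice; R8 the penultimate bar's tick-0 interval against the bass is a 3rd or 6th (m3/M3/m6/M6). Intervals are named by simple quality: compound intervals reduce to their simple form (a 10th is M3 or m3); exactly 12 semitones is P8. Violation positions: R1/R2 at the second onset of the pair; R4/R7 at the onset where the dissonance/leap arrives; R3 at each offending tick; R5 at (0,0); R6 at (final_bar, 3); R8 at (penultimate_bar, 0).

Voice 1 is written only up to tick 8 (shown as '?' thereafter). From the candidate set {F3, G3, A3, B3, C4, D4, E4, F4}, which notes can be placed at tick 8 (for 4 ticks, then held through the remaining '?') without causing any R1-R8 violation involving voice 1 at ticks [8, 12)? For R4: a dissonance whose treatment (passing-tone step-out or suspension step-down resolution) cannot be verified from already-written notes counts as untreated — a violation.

F3: violates R2,R7
G3: violates R4
A3: legal
B3: violates R4
C4: violates R1
D4: legal
E4: violates R4
F4: violates R1,R2

{A3, D4}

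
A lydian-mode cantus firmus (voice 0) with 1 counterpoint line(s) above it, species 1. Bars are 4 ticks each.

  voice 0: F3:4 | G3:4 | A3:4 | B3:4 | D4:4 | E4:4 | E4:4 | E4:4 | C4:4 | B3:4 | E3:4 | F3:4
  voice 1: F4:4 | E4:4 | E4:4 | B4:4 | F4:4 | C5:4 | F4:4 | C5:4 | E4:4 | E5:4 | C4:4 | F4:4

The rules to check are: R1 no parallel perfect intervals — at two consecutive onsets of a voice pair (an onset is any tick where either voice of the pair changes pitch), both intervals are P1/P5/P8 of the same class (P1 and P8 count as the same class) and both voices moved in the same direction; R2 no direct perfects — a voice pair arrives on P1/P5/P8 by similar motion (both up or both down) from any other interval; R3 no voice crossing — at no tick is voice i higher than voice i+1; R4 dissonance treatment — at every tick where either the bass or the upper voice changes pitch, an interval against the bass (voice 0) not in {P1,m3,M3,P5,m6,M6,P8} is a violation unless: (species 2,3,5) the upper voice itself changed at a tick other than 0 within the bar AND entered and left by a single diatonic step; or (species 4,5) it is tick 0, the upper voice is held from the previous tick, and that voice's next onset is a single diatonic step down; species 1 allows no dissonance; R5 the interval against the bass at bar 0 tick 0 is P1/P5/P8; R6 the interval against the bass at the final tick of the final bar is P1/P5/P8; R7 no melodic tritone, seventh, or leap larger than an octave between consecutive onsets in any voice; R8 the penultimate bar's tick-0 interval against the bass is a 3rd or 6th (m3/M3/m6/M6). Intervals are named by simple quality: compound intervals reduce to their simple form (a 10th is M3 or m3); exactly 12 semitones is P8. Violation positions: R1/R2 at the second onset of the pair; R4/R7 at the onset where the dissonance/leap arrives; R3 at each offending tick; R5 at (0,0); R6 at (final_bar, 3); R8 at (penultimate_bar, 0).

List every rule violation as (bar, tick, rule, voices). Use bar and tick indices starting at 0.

(3, 0, R2, (0, 1))
(4, 0, R7, (1,))
(6, 0, R4, (0, 1))
(9, 0, R4, (0, 1))
(10, 0, R7, (1,))
(11, 0, R2, (0, 1))

bar 0: v0=F3 v1=F4 downbeat P8
bar 1: v0=G3 v1=E4 downbeat M6
bar 2: v0=A3 v1=E4 downbeat P5
bar 3: v0=B3 v1=B4 downbeat P8
bar 4: v0=D4 v1=F4 downbeat m3
bar 5: v0=E4 v1=C5 downbeat m6
bar 6: v0=E4 v1=F4 downbeat m2
bar 7: v0=E4 v1=C5 downbeat m6
bar 8: v0=C4 v1=E4 downbeat M3
bar 9: v0=B3 v1=E5 downbeat P4
bar 10: v0=E3 v1=C4 downbeat m6
bar 11: v0=F3 v1=F4 downbeat P8
  -> R2 @ bar 3 tick 0 v(0, 1): A3/E4 P5 -> B3/B4 P8 similar
  -> R7 @ bar 4 tick 0 v(1,): B4->F4 leap 6st
  -> R4 @ bar 6 tick 0 v(0, 1): E4/F4 m2 untreated
  -> R4 @ bar 9 tick 0 v(0, 1): B3/E5 P4 untreated
  -> R7 @ bar 10 tick 0 v(1,): E5->C4 leap 16st
  -> R2 @ bar 11 tick 0 v(0, 1): E3/C4 m6 -> F3/F4 P8 similar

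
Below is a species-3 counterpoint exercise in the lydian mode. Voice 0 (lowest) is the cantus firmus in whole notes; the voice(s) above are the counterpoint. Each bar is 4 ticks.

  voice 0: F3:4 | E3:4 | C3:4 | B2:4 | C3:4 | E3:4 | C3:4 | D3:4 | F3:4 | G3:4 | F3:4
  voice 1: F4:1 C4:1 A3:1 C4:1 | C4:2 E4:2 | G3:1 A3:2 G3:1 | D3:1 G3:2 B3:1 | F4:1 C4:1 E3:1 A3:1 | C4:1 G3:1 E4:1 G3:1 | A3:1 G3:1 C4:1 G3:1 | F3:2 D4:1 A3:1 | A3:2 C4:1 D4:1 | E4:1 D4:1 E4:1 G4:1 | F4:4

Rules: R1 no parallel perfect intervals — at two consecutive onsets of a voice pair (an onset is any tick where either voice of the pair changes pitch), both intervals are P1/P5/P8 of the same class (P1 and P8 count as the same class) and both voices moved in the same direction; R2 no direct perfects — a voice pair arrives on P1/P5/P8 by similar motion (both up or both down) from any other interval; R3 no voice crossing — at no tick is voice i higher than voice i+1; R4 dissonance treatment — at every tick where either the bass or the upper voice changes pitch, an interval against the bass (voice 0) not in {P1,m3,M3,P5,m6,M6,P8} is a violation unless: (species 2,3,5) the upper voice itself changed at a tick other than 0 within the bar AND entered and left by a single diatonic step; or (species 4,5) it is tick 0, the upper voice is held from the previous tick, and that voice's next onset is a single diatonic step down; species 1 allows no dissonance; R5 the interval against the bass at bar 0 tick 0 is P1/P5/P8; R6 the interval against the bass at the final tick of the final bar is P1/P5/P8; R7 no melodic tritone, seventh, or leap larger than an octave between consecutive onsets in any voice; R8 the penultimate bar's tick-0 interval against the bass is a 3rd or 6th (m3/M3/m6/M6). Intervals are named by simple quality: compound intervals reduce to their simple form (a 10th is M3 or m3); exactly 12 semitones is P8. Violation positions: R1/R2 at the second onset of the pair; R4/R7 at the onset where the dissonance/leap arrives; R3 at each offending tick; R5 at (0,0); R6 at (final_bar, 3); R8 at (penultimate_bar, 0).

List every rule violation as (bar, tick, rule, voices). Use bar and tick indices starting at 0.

bar 0: v0=F3 v1=F4 downbeat P8
bar 1: v0=E3 v1=C4 downbeat m6
bar 2: v0=C3 v1=G3 downbeat P5
bar 3: v0=B2 v1=D3 downbeat m3
bar 4: v0=C3 v1=F4 downbeat P4
bar 5: v0=E3 v1=C4 downbeat m6
bar 6: v0=C3 v1=A3 downbeat M6
bar 7: v0=D3 v1=F3 downbeat m3
bar 8: v0=F3 v1=A3 downbeat M3
bar 9: v0=G3 v1=E4 downbeat M6
bar 10: v0=F3 v1=F4 downbeat P8
  -> R2 @ bar 2 tick 0 v(0, 1): E3/E4 P8 -> C3/G3 P5 similar
  -> R4 @ bar 4 tick 0 v(0, 1): C3/F4 P4 untreated
  -> R7 @ bar 4 tick 0 v(1,): B3->F4 leap 6st
  -> R1 @ bar 10 tick 0 v(0, 1): G3/G4 P8 -> F3/F4 P8 similar

(2, 0, R2, (0, 1))
(4, 0, R4, (0, 1))
(4, 0, R7, (1,))
(10, 0, R1, (0, 1))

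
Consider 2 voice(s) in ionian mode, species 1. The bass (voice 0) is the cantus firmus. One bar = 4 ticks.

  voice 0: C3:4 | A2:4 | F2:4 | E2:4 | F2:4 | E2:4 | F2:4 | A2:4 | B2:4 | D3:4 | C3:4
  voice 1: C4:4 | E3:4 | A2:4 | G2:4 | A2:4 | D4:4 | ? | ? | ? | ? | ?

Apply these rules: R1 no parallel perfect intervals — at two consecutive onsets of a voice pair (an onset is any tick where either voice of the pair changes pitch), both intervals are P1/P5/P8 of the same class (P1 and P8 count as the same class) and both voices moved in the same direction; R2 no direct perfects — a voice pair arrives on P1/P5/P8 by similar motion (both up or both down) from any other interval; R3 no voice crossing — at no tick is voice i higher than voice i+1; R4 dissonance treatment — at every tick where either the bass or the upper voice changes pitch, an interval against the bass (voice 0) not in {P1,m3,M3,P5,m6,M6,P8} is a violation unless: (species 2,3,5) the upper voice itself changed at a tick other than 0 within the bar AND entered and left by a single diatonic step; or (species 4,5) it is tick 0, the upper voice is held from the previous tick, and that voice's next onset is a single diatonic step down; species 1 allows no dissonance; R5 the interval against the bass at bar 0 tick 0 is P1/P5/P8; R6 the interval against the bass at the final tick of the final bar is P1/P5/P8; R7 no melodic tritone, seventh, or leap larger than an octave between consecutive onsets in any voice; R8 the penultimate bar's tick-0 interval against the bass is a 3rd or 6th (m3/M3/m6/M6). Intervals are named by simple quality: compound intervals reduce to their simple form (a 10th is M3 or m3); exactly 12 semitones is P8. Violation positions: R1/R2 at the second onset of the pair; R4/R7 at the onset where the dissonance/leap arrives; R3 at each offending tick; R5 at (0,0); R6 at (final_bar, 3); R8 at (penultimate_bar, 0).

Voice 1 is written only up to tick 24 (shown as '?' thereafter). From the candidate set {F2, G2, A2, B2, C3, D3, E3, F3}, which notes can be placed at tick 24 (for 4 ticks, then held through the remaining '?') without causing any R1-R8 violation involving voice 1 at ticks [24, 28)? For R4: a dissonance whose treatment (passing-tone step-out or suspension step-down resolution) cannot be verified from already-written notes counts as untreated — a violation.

F2: violates R7
G2: violates R4,R7
A2: violates R7
B2: violates R4,R7
C3: violates R7
D3: legal
E3: violates R4,R7
F3: legal

{D3, F3}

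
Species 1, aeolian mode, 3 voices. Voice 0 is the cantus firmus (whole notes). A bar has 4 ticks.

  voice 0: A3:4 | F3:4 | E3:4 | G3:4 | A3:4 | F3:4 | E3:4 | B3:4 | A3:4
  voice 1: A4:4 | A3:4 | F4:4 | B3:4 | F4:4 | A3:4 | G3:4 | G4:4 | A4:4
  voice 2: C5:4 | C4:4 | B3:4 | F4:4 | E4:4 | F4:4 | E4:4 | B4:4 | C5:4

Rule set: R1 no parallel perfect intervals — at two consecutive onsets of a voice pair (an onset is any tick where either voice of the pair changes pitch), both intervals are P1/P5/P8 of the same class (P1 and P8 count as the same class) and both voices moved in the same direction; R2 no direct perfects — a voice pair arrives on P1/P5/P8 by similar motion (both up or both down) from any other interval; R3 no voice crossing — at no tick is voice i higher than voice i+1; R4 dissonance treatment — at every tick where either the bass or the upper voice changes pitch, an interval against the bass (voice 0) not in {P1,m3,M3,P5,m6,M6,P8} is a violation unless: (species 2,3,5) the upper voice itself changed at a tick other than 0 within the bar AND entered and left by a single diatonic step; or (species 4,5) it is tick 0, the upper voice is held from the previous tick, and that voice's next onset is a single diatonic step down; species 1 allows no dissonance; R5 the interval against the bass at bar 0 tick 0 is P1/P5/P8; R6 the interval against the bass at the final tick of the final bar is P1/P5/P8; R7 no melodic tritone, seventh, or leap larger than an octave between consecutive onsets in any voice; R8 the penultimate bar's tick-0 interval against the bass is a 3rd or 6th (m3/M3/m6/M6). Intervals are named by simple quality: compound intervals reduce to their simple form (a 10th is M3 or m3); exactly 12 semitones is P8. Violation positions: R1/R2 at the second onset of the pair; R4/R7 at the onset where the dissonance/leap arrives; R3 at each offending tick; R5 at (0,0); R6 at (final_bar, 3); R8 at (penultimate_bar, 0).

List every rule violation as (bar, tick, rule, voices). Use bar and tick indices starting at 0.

bar 0: v0=A3 v1=A4 v2=C5 downbeat m3
bar 1: v0=F3 v1=A3 v2=C4 downbeat P5
bar 2: v0=E3 v1=F4 v2=B3 downbeat P5
bar 3: v0=G3 v1=B3 v2=F4 downbeat m7
bar 4: v0=A3 v1=F4 v2=E4 downbeat P5
bar 5: v0=F3 v1=A3 v2=F4 downbeat P8
bar 6: v0=E3 v1=G3 v2=E4 downbeat P8
bar 7: v0=B3 v1=G4 v2=B4 downbeat P8
bar 8: v0=A3 v1=A4 v2=C5 downbeat m3
  -> R5 @ bar 0 tick 0 v(0, 2): opens on m3
  -> R2 @ bar 1 tick 0 v(0, 2): A3/C5 m3 -> F3/C4 P5 similar
  -> R1 @ bar 2 tick 0 v(0, 2): F3/C4 P5 -> E3/B3 P5 similar
  -> R3 @ bar 2 tick 0 v(1, 2): F4 above B3
  -> R4 @ bar 2 tick 0 v(0, 1): E3/F4 m2 untreated
  -> R3 @ bar 2 tick 1 v(1, 2): F4 above B3
  -> R3 @ bar 2 tick 2 v(1, 2): F4 above B3
  -> R3 @ bar 2 tick 3 v(1, 2): F4 above B3
  -> R4 @ bar 3 tick 0 v(0, 2): G3/F4 m7 untreated
  -> R7 @ bar 3 tick 0 v(1,): F4->B3 leap 6st
  -> R7 @ bar 3 tick 0 v(2,): B3->F4 leap 6st
  -> R3 @ bar 4 tick 0 v(1, 2): F4 above E4
  -> R7 @ bar 4 tick 0 v(1,): B3->F4 leap 6st
  -> R3 @ bar 4 tick 1 v(1, 2): F4 above E4
  -> R3 @ bar 4 tick 2 v(1, 2): F4 above E4
  -> R3 @ bar 4 tick 3 v(1, 2): F4 above E4
  -> R1 @ bar 6 tick 0 v(0, 2): F3/F4 P8 -> E3/E4 P8 similar
  -> R1 @ bar 7 tick 0 v(0, 2): E3/E4 P8 -> B3/B4 P8 similar
  -> R8 @ bar 7 tick 0 v(0, 2): penult P8 not 3rd/6th
  -> R6 @ bar 8 tick 3 v(0, 2): closes on m3

(0, 0, R5, (0, 2))
(1, 0, R2, (0, 2))
(2, 0, R1, (0, 2))
(2, 0, R3, (1, 2))
(2, 0, R4, (0, 1))
(2, 1, R3, (1, 2))
(2, 2, R3, (1, 2))
(2, 3, R3, (1, 2))
(3, 0, R4, (0, 2))
(3, 0, R7, (1,))
(3, 0, R7, (2,))
(4, 0, R3, (1, 2))
(4, 0, R7, (1,))
(4, 1, R3, (1, 2))
(4, 2, R3, (1, 2))
(4, 3, R3, (1, 2))
(6, 0, R1, (0, 2))
(7, 0, R1, (0, 2))
(7, 0, R8, (0, 2))
(8, 3, R6, (0, 2))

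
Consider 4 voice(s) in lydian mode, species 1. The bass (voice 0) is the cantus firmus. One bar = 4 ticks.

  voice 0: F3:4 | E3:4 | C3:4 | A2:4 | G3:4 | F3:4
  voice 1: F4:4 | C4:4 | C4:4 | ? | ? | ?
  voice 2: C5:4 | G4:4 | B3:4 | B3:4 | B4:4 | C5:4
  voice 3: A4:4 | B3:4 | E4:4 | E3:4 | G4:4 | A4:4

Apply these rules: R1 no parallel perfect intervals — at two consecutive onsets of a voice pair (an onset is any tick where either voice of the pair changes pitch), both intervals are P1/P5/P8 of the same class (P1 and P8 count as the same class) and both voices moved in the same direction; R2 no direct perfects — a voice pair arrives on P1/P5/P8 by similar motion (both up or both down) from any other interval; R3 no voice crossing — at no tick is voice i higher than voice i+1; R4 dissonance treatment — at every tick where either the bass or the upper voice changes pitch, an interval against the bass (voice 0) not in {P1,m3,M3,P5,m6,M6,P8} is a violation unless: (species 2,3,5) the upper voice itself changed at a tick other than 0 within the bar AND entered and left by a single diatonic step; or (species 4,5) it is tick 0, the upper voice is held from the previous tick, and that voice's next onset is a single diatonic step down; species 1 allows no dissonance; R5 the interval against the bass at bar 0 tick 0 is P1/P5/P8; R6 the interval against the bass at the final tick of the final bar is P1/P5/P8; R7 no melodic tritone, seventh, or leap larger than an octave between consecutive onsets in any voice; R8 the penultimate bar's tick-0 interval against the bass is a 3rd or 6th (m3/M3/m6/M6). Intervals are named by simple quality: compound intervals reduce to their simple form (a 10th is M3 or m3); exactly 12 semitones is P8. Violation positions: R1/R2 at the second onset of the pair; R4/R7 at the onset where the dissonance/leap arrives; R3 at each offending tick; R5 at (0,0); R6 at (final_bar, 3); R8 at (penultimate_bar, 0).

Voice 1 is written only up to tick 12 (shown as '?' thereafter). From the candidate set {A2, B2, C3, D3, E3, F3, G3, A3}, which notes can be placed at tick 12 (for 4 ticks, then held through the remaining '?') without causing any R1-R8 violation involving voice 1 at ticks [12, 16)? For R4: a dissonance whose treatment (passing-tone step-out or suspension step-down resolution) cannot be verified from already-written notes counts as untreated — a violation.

A2: violates R1,R2,R7
B2: violates R4,R7
C3: legal
D3: violates R4,R7
E3: violates R2
F3: legal
G3: violates R4
A3: violates R1

{C3, F3}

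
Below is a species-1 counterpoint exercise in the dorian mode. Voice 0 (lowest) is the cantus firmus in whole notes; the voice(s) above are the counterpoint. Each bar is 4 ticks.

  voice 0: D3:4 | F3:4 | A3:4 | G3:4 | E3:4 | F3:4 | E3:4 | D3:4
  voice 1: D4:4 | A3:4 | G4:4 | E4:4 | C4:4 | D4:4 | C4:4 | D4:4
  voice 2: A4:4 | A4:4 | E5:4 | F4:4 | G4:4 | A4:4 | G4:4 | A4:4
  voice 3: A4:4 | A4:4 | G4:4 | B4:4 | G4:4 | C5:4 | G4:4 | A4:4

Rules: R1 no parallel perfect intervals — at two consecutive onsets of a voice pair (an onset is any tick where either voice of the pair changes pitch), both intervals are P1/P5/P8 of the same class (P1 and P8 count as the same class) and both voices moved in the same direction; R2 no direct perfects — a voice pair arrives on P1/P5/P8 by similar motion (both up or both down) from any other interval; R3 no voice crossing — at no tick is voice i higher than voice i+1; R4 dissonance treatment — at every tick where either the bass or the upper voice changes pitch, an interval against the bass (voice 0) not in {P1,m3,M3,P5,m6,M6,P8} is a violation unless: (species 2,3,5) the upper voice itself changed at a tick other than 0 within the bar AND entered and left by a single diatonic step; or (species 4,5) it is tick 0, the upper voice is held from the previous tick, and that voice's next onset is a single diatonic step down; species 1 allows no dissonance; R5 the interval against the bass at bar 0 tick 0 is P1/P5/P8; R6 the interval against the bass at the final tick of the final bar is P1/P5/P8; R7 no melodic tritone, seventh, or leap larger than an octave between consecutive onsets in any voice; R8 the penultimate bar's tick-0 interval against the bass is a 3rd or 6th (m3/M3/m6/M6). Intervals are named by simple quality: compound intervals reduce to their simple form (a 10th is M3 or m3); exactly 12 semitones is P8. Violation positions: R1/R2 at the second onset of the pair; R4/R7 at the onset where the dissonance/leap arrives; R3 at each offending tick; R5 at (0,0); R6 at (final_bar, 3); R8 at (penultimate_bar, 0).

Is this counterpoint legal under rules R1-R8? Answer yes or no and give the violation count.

bar 0: v0=D3 v1=D4 v2=A4 v3=A4 (P5)
bar 1: v0=F3 v1=A3 v2=A4 v3=A4 (M3)
bar 2: v0=A3 v1=G4 v2=E5 v3=G4 (m7)
bar 3: v0=G3 v1=E4 v2=F4 v3=B4 (M3)
bar 4: v0=E3 v1=C4 v2=G4 v3=G4 (m3)
bar 5: v0=F3 v1=D4 v2=A4 v3=C5 (P5)
bar 6: v0=E3 v1=C4 v2=G4 v3=G4 (m3)
bar 7: v0=D3 v1=D4 v2=A4 v3=A4 (P5)
  R2 @ bar2.0: F3/A4 M3 -> A3/E5 P5 similar
  R3 @ bar2.0: E5 above G4
  R4 @ bar2.0: A3/G4 m7 untreated
  R4 @ bar2.0: A3/G4 m7 untreated
  R7 @ bar2.0: A3->G4 leap 10st
  R3 @ bar2.1: E5 above G4
  R3 @ bar2.2: E5 above G4
  R3 @ bar2.3: E5 above G4
  R4 @ bar3.0: G3/F4 m7 untreated
  R7 @ bar3.0: E5->F4 leap 11st
  R1 @ bar4.0: E4/B4 P5 -> C4/G4 P5 similar
  R1 @ bar5.0: C4/G4 P5 -> D4/A4 P5 similar
  R2 @ bar5.0: E3/G4 m3 -> F3/C5 P5 similar
  R1 @ bar6.0: D4/A4 P5 -> C4/G4 P5 similar
  R2 @ bar6.0: D4/C5 m7 -> C4/G4 P5 similar
  R2 @ bar6.0: A4/C5 m3 -> G4/G4 P1 similar
  R1 @ bar7.0: C4/G4 P5 -> D4/A4 P5 similar
  R1 @ bar7.0: C4/G4 P5 -> D4/A4 P5 similar
  R1 @ bar7.0: G4/G4 P1 -> A4/A4 P1 similar

No (19 violations)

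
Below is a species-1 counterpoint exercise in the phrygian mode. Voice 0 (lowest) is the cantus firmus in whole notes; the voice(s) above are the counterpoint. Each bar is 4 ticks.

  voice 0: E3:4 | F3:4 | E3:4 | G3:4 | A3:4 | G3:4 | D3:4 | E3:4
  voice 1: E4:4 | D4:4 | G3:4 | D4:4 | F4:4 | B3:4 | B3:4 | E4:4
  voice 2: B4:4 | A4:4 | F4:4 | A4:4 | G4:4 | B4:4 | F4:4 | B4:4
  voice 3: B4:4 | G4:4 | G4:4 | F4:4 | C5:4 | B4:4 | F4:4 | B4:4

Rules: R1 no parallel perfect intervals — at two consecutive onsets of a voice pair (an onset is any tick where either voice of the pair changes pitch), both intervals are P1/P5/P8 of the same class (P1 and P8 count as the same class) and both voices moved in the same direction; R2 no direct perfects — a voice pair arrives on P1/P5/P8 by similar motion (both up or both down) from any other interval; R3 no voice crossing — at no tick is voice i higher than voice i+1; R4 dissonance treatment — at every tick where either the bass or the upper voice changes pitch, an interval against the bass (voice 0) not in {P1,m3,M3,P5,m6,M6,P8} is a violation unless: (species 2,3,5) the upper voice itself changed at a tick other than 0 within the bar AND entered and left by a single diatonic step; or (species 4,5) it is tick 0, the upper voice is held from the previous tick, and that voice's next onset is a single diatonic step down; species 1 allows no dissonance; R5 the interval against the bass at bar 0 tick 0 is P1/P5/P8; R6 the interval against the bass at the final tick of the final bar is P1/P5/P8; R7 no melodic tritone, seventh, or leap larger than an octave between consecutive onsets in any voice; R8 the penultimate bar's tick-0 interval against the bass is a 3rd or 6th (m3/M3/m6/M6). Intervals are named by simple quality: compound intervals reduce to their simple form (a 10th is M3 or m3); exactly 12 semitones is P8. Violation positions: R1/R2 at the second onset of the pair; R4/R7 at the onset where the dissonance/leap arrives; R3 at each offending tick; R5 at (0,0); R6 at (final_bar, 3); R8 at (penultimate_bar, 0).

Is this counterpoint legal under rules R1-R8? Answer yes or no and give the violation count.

No (30 violations)

bar 0: v0=E3 v1=E4 v2=B4 v3=B4 (P5)
bar 1: v0=F3 v1=D4 v2=A4 v3=G4 (M2)
bar 2: v0=E3 v1=G3 v2=F4 v3=G4 (m3)
bar 3: v0=G3 v1=D4 v2=A4 v3=F4 (m7)
bar 4: v0=A3 v1=F4 v2=G4 v3=C5 (m3)
bar 5: v0=G3 v1=B3 v2=B4 v3=B4 (M3)
bar 6: v0=D3 v1=B3 v2=F4 v3=F4 (m3)
bar 7: v0=E3 v1=E4 v2=B4 v3=B4 (P5)
  R1 @ bar1.0: E4/B4 P5 -> D4/A4 P5 similar
  R3 @ bar1.0: A4 above G4
  R4 @ bar1.0: F3/G4 M2 untreated
  R3 @ bar1.1: A4 above G4
  R3 @ bar1.2: A4 above G4
  R3 @ bar1.3: A4 above G4
  R4 @ bar2.0: E3/F4 m2 untreated
  R2 @ bar3.0: E3/G3 m3 -> G3/D4 P5 similar
  R2 @ bar3.0: G3/F4 m7 -> D4/A4 P5 similar
  R3 @ bar3.0: A4 above F4
  R4 @ bar3.0: G3/A4 M2 untreated
  R4 @ bar3.0: G3/F4 m7 untreated
  R3 @ bar3.1: A4 above F4
  R3 @ bar3.2: A4 above F4
  R3 @ bar3.3: A4 above F4
  R2 @ bar4.0: D4/F4 m3 -> F4/C5 P5 similar
  R4 @ bar4.0: A3/G4 m7 untreated
  R2 @ bar5.0: F4/C5 P5 -> B3/B4 P8 similar
  R7 @ bar5.0: F4->B3 leap 6st
  R1 @ bar6.0: B4/B4 P1 -> F4/F4 P1 similar
  R7 @ bar6.0: B4->F4 leap 6st
  R7 @ bar6.0: B4->F4 leap 6st
  R1 @ bar7.0: F4/F4 P1 -> B4/B4 P1 similar
  R2 @ bar7.0: D3/B3 M6 -> E3/E4 P8 similar
  R2 @ bar7.0: D3/F4 m3 -> E3/B4 P5 similar
  R2 @ bar7.0: D3/F4 m3 -> E3/B4 P5 similar
  R2 @ bar7.0: B3/F4 TT -> E4/B4 P5 similar
  R2 @ bar7.0: B3/F4 TT -> E4/B4 P5 similar
  R7 @ bar7.0: F4->B4 leap 6st
  R7 @ bar7.0: F4->B4 leap 6st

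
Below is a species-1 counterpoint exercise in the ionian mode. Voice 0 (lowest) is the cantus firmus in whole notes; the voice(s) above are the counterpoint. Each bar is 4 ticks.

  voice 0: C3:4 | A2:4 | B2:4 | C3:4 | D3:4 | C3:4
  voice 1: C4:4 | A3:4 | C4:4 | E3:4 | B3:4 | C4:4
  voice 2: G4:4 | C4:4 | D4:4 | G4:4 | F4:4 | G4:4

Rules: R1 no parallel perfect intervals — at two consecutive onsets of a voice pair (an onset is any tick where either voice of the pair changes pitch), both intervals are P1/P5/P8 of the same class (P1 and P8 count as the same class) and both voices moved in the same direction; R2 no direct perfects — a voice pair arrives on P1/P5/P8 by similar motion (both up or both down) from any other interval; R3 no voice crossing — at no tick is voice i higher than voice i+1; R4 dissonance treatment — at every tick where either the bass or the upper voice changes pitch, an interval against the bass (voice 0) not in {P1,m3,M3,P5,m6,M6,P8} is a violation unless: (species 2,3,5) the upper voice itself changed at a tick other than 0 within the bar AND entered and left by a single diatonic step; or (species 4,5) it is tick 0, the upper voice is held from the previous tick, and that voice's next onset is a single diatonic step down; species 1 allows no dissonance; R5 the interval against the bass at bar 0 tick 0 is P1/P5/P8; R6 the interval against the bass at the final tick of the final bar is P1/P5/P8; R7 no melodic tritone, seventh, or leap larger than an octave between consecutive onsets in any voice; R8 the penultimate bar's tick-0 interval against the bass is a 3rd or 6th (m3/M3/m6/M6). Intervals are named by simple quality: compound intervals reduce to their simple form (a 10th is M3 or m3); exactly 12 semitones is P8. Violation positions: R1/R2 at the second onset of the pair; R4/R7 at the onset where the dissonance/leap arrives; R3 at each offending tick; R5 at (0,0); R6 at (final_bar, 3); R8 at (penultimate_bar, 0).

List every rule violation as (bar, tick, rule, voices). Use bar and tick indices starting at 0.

bar 0: v0=C3 v1=C4 v2=G4 downbeat P5
bar 1: v0=A2 v1=A3 v2=C4 downbeat m3
bar 2: v0=B2 v1=C4 v2=D4 downbeat m3
bar 3: v0=C3 v1=E3 v2=G4 downbeat P5
bar 4: v0=D3 v1=B3 v2=F4 downbeat m3
bar 5: v0=C3 v1=C4 v2=G4 downbeat P5
  -> R1 @ bar 1 tick 0 v(0, 1): C3/C4 P8 -> A2/A3 P8 similar
  -> R4 @ bar 2 tick 0 v(0, 1): B2/C4 m2 untreated
  -> R2 @ bar 3 tick 0 v(0, 2): B2/D4 m3 -> C3/G4 P5 similar
  -> R2 @ bar 5 tick 0 v(1, 2): B3/F4 TT -> C4/G4 P5 similar

(1, 0, R1, (0, 1))
(2, 0, R4, (0, 1))
(3, 0, R2, (0, 2))
(5, 0, R2, (1, 2))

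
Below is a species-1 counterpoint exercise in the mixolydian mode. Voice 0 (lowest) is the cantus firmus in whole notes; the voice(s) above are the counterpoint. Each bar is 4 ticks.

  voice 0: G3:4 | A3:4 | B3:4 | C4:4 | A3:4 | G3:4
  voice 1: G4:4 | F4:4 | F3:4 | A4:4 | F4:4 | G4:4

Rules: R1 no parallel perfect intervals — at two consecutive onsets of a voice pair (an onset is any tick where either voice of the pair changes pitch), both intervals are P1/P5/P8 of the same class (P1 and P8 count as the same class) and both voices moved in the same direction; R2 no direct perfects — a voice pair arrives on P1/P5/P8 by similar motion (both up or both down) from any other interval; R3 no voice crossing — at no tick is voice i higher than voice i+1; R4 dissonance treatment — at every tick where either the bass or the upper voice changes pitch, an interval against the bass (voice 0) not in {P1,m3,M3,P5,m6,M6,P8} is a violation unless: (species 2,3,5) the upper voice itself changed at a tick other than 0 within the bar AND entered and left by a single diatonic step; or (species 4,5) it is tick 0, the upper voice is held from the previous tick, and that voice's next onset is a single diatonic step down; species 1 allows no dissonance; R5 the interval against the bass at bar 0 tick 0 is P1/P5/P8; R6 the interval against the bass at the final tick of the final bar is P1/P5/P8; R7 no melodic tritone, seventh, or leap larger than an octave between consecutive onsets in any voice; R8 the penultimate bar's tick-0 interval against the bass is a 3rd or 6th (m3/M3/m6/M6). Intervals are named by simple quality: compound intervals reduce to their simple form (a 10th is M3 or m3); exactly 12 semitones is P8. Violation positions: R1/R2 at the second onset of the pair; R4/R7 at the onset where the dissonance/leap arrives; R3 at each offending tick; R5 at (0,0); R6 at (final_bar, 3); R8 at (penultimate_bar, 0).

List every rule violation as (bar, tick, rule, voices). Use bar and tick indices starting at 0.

bar 0: v0=G3 v1=G4 downbeat P8
bar 1: v0=A3 v1=F4 downbeat m6
bar 2: v0=B3 v1=F3 downbeat TT
bar 3: v0=C4 v1=A4 downbeat M6
bar 4: v0=A3 v1=F4 downbeat m6
bar 5: v0=G3 v1=G4 downbeat P8
  -> R3 @ bar 2 tick 0 v(0, 1): B3 above F3
  -> R4 @ bar 2 tick 0 v(0, 1): B3/F3 TT untreated
  -> R3 @ bar 2 tick 1 v(0, 1): B3 above F3
  -> R3 @ bar 2 tick 2 v(0, 1): B3 above F3
  -> R3 @ bar 2 tick 3 v(0, 1): B3 above F3
  -> R7 @ bar 3 tick 0 v(1,): F3->A4 leap 16st

(2, 0, R3, (0, 1))
(2, 0, R4, (0, 1))
(2, 1, R3, (0, 1))
(2, 2, R3, (0, 1))
(2, 3, R3, (0, 1))
(3, 0, R7, (1,))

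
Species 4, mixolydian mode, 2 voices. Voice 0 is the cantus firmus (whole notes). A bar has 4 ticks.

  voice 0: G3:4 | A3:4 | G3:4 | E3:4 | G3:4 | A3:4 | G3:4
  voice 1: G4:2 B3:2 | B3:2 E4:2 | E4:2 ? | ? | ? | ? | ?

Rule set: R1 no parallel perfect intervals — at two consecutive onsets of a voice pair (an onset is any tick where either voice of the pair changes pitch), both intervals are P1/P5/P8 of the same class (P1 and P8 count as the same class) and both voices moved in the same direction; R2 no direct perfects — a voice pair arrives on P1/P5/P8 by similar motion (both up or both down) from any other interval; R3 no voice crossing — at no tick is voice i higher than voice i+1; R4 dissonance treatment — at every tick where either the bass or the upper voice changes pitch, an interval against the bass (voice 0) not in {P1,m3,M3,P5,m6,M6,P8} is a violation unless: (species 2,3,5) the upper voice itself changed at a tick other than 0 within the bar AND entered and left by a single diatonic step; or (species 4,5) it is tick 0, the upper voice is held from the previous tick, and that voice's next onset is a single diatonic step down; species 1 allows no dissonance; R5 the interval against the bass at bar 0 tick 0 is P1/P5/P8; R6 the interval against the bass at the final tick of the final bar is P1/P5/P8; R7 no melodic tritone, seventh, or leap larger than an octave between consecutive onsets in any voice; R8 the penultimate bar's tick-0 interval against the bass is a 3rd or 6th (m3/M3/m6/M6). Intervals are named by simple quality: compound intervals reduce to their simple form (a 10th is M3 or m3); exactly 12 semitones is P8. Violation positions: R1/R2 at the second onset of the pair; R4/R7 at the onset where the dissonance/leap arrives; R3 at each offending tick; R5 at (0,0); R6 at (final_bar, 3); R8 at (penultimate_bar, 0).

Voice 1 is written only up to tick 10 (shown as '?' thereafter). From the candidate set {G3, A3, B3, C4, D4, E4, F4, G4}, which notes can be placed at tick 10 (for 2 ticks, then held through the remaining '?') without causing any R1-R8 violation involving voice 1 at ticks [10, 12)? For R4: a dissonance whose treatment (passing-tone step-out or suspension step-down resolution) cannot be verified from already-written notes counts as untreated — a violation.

G3: legal
A3: violates R4
B3: legal
C4: violates R4
D4: legal
E4: legal
F4: violates R4
G4: legal

{B3, D4, E4, G3, G4}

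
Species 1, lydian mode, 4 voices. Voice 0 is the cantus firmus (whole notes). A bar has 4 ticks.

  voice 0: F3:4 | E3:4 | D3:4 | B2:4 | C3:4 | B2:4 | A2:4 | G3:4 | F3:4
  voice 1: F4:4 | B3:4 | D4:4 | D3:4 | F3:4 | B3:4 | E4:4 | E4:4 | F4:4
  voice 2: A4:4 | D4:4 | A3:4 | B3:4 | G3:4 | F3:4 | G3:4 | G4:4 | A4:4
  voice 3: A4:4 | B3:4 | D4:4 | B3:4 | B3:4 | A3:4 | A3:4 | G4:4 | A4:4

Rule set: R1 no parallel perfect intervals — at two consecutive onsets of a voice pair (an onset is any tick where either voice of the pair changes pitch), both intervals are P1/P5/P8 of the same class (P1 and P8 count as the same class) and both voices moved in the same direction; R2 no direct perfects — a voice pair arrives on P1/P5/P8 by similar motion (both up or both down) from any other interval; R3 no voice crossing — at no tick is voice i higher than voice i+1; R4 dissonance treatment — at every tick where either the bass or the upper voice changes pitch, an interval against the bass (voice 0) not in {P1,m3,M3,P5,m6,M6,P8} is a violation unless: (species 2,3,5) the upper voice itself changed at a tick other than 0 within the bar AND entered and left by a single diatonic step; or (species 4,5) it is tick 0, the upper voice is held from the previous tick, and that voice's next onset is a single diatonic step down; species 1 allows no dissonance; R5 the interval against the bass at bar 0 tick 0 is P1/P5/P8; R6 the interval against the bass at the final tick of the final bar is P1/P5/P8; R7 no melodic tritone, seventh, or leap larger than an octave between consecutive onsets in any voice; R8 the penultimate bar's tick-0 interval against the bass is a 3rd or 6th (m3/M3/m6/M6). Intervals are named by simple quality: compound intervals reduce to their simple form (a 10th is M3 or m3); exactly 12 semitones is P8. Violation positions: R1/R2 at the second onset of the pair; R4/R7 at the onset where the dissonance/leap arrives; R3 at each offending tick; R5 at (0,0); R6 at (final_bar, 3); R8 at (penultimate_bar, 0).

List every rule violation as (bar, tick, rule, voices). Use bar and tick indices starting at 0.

(0, 0, R5, (0, 2))
(0, 0, R5, (0, 3))
(1, 0, R2, (0, 1))
(1, 0, R2, (0, 3))
(1, 0, R2, (1, 3))
(1, 0, R3, (2, 3))
(1, 0, R4, (0, 2))
(1, 0, R7, (1,))
(1, 0, R7, (3,))
(1, 1, R3, (2, 3))
(1, 2, R3, (2, 3))
(1, 3, R3, (2, 3))
(2, 0, R1, (1, 3))
(2, 0, R2, (0, 2))
(2, 0, R3, (1, 2))
(2, 1, R3, (1, 2))
(2, 2, R3, (1, 2))
(2, 3, R3, (1, 2))
(3, 0, R1, (0, 3))
(4, 0, R4, (0, 1))
(4, 0, R4, (0, 3))
(5, 0, R3, (1, 2))
(5, 0, R4, (0, 2))
(5, 0, R4, (0, 3))
(5, 0, R7, (1,))
(5, 1, R3, (1, 2))
(5, 2, R3, (1, 2))
(5, 3, R3, (1, 2))
(6, 0, R3, (1, 2))
(6, 0, R4, (0, 2))
(6, 1, R3, (1, 2))
(6, 2, R3, (1, 2))
(6, 3, R3, (1, 2))
(7, 0, R1, (0, 3))
(7, 0, R2, (0, 2))
(7, 0, R2, (2, 3))
(7, 0, R7, (0,))
(7, 0, R7, (3,))
(7, 0, R8, (0, 2))
(7, 0, R8, (0, 3))
(8, 0, R1, (2, 3))
(8, 3, R6, (0, 2))
(8, 3, R6, (0, 3))

bar 0: v0=F3 v1=F4 v2=A4 v3=A4 downbeat M3
bar 1: v0=E3 v1=B3 v2=D4 v3=B3 downbeat P5
bar 2: v0=D3 v1=D4 v2=A3 v3=D4 downbeat P8
bar 3: v0=B2 v1=D3 v2=B3 v3=B3 downbeat P8
bar 4: v0=C3 v1=F3 v2=G3 v3=B3 downbeat M7
bar 5: v0=B2 v1=B3 v2=F3 v3=A3 downbeat m7
bar 6: v0=A2 v1=E4 v2=G3 v3=A3 downbeat P8
bar 7: v0=G3 v1=E4 v2=G4 v3=G4 downbeat P8
bar 8: v0=F3 v1=F4 v2=A4 v3=A4 downbeat M3
  -> R5 @ bar 0 tick 0 v(0, 2): opens on M3
  -> R5 @ bar 0 tick 0 v(0, 3): opens on M3
  -> R2 @ bar 1 tick 0 v(0, 1): F3/F4 P8 -> E3/B3 P5 similar
  -> R2 @ bar 1 tick 0 v(0, 3): F3/A4 M3 -> E3/B3 P5 similar
  -> R2 @ bar 1 tick 0 v(1, 3): F4/A4 M3 -> B3/B3 P1 similar
  -> R3 @ bar 1 tick 0 v(2, 3): D4 above B3
  -> R4 @ bar 1 tick 0 v(0, 2): E3/D4 m7 untreated
  -> R7 @ bar 1 tick 0 v(1,): F4->B3 leap 6st
  -> R7 @ bar 1 tick 0 v(3,): A4->B3 leap 10st
  -> R3 @ bar 1 tick 1 v(2, 3): D4 above B3
  -> R3 @ bar 1 tick 2 v(2, 3): D4 above B3
  -> R3 @ bar 1 tick 3 v(2, 3): D4 above B3
  -> R1 @ bar 2 tick 0 v(1, 3): B3/B3 P1 -> D4/D4 P1 similar
  -> R2 @ bar 2 tick 0 v(0, 2): E3/D4 m7 -> D3/A3 P5 similar
  -> R3 @ bar 2 tick 0 v(1, 2): D4 above A3
  -> R3 @ bar 2 tick 1 v(1, 2): D4 above A3
  -> R3 @ bar 2 tick 2 v(1, 2): D4 above A3
  -> R3 @ bar 2 tick 3 v(1, 2): D4 above A3
  -> R1 @ bar 3 tick 0 v(0, 3): D3/D4 P8 -> B2/B3 P8 similar
  -> R4 @ bar 4 tick 0 v(0, 1): C3/F3 P4 untreated
  -> R4 @ bar 4 tick 0 v(0, 3): C3/B3 M7 untreated
  -> R3 @ bar 5 tick 0 v(1, 2): B3 above F3
  -> R4 @ bar 5 tick 0 v(0, 2): B2/F3 TT untreated
  -> R4 @ bar 5 tick 0 v(0, 3): B2/A3 m7 untreated
  -> R7 @ bar 5 tick 0 v(1,): F3->B3 leap 6st
  -> R3 @ bar 5 tick 1 v(1, 2): B3 above F3
  -> R3 @ bar 5 tick 2 v(1, 2): B3 above F3
  -> R3 @ bar 5 tick 3 v(1, 2): B3 above F3
  -> R3 @ bar 6 tick 0 v(1, 2): E4 above G3
  -> R4 @ bar 6 tick 0 v(0, 2): A2/G3 m7 untreated
  -> R3 @ bar 6 tick 1 v(1, 2): E4 above G3
  -> R3 @ bar 6 tick 2 v(1, 2): E4 above G3
  -> R3 @ bar 6 tick 3 v(1, 2): E4 above G3
  -> R1 @ bar 7 tick 0 v(0, 3): A2/A3 P8 -> G3/G4 P8 similar
  -> R2 @ bar 7 tick 0 v(0, 2): A2/G3 m7 -> G3/G4 P8 similar
  -> R2 @ bar 7 tick 0 v(2, 3): G3/A3 M2 -> G4/G4 P1 similar
  -> R7 @ bar 7 tick 0 v(0,): A2->G3 leap 10st
  -> R7 @ bar 7 tick 0 v(3,): A3->G4 leap 10st
  -> R8 @ bar 7 tick 0 v(0, 2): penult P8 not 3rd/6th
  -> R8 @ bar 7 tick 0 v(0, 3): penult P8 not 3rd/6th
  -> R1 @ bar 8 tick 0 v(2, 3): G4/G4 P1 -> A4/A4 P1 similar
  -> R6 @ bar 8 tick 3 v(0, 2): closes on M3
  -> R6 @ bar 8 tick 3 v(0, 3): closes on M3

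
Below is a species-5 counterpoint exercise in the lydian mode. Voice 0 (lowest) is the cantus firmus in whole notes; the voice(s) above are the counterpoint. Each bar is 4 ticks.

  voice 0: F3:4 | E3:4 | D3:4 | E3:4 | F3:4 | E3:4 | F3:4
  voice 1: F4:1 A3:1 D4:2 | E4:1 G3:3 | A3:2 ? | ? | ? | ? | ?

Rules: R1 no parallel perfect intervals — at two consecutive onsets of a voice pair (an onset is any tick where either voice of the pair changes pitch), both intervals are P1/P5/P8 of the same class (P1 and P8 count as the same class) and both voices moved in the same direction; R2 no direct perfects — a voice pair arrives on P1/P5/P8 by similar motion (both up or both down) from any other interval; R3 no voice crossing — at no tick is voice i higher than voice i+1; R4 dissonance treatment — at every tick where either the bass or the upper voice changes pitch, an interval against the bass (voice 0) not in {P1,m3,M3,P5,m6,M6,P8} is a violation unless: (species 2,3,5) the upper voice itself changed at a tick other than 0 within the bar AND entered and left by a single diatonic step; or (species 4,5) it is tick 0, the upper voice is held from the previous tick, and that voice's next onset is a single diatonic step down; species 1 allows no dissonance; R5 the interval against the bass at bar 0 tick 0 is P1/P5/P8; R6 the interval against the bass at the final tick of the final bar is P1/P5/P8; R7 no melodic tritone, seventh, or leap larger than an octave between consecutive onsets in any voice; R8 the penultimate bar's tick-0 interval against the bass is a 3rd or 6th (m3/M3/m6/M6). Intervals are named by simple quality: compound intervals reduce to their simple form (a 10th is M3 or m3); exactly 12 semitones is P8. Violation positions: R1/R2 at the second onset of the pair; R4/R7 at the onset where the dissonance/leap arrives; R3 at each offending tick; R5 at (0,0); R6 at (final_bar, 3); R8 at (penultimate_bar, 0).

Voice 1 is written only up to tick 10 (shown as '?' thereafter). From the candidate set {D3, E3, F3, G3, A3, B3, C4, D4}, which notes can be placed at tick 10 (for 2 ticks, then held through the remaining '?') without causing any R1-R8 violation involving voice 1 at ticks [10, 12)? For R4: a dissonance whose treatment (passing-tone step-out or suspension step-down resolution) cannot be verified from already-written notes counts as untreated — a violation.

D3: legal
E3: violates R4
F3: legal
G3: violates R4
A3: legal
B3: legal
C4: violates R4
D4: legal

{A3, B3, D3, D4, F3}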